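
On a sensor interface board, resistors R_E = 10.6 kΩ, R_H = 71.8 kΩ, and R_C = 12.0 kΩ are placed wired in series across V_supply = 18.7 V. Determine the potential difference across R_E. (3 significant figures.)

V ≈ 2.10 V

Total series resistance ΣR = 10.6 + 71.8 + 12.0 = 94.40 kΩ.
V = V_supply · R/ΣR = 18.7 × 0.1123 = 2.100 V.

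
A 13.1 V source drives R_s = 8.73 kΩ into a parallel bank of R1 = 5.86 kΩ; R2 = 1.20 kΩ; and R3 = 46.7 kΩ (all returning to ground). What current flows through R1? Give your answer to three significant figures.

Equivalent of the parallel group: R_p = 0.9752 kΩ.
Node voltage V_A = V_s · R_p/(R_s + R_p) = 13.1 × 0.1005 = 1.316 V.
I(R1) = V_A / R1 = 1.316/5.86 = 0.2246 mA.

I ≈ 0.225 mA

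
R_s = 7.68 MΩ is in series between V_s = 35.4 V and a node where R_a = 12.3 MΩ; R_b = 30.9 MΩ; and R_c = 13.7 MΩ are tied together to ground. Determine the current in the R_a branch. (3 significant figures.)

Combine the parallel branches: R_p = (1/12.3 + 1/30.9 + 1/13.7)⁻¹ = 5.357 MΩ.
V_A = 35.4 × 5.357/13.04 = 14.55 V.
Branch current I = V_A/R_a = 14.55/12.3 = 1.183 µA.
(Equivalently: I_total = 2.715 µA, then current-divider fraction G_k/ΣG = 0.4356.)

I ≈ 1.18 µA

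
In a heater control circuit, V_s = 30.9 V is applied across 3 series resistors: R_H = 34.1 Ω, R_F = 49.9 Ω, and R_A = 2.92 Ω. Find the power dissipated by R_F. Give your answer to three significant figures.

P ≈ 6.31 W

Series current I = V_s/ΣR = 30.9/86.92 = 0.3555 A.
P(R_F) = I²·R_F = (0.3555)² × 49.9 = 6.306 W.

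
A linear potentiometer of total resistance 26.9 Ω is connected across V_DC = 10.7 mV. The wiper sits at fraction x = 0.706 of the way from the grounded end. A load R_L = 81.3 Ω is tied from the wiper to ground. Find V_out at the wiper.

Lower segment x·R_p = 18.99 Ω; upper segment (1−x)·R_p = 7.909 Ω.
Lower segment in parallel with the load: 18.99 ‖ 81.3 = 15.40 Ω.
Loaded-divider output: V_out = 10.7 × 0.6606 = 7.069 mV.
(Unloaded: V_out = x·V_DC = 7.55 mV.)

V_out ≈ 7.07 mV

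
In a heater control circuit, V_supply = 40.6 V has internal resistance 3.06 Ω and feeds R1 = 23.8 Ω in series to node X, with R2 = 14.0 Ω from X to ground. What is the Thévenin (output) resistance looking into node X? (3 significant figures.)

R1' = 3.06 + 23.8 = 26.86 Ω (source resistance + R1).
Zeroing V_supply shorts the top of R1' to ground, so R_th = R1' ‖ R2 = 9.203 Ω.

R_th ≈ 9.20 Ω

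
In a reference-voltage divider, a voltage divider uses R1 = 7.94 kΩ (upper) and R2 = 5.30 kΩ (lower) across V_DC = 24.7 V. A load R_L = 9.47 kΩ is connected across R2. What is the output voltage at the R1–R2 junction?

First combine the lower leg with the load: R2 ‖ R_L = 3.398 kΩ.
Then V_out = V_DC · R2'/(R1 + R2') = 24.7 × 3.398/11.34 = 7.403 V.
(Unloaded it would be 9.89 V; the load pulls it down.)

V_out ≈ 7.40 V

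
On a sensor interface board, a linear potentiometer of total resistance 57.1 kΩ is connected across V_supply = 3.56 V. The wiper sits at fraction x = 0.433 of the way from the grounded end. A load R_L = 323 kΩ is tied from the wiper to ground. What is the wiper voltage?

Split the track: R_lower = x·R_p = 24.72 kΩ, R_upper = (1−x)·R_p = 32.38 kΩ.
(x·R_p) ‖ R_L = 22.97 kΩ.
Loaded-divider output: V_out = 3.56 × 0.4150 = 1.477 V.

V_out ≈ 1.48 V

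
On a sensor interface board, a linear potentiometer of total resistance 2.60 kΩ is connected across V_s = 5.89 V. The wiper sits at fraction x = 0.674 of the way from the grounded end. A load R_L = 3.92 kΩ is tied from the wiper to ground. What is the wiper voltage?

V_out ≈ 3.46 V

Split the track: R_lower = x·R_p = 1.752 kΩ, R_upper = (1−x)·R_p = 0.8476 kΩ.
(x·R_p) ‖ R_L = 1.211 kΩ.
Loaded-divider output: V_out = 5.89 × 0.5883 = 3.465 V.
(Unloaded: V_out = x·V_s = 3.97 V.)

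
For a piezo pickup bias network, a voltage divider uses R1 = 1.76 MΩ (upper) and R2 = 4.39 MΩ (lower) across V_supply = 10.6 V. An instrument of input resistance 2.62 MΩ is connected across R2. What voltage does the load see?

R2 ‖ R_L = (4.39 × 2.62)/(4.39 + 2.62) = 1.641 MΩ.
Then V_out = V_supply · R2'/(R1 + R2') = 10.6 × 1.641/3.401 = 5.114 V.

V_out ≈ 5.11 V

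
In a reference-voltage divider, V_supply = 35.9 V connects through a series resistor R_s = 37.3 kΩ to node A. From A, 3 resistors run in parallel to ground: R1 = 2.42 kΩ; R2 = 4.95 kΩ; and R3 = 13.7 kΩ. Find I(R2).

I ≈ 0.272 mA

Equivalent of the parallel group: R_p = 1.453 kΩ.
V_A = 35.9 × 1.453/38.75 = 1.346 V.
Branch current I = V_A/R2 = 1.346/4.95 = 0.2719 mA.
(Equivalently: I_total = 0.9264 mA, then current-divider fraction G_k/ΣG = 0.2935.)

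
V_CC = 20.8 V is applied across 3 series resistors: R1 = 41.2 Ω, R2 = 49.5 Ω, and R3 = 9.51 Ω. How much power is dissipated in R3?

P ≈ 0.410 W

Series current I = V_CC/ΣR = 20.8/100.2 = 0.2076 A.
V(R3) = I·R = 1.974 V; P = V·I = 1.974 × 0.2076 = 0.4097 W.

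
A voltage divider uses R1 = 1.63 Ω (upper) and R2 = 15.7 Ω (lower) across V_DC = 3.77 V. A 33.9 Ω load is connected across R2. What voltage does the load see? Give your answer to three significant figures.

R2 ‖ R_L = (15.7 × 33.9)/(15.7 + 33.9) = 10.73 Ω.
Then V_out = V_DC · R2'/(R1 + R2') = 3.77 × 10.73/12.36 = 3.273 V.
(Unloaded it would be 3.42 V; the load pulls it down.)

V_out ≈ 3.27 V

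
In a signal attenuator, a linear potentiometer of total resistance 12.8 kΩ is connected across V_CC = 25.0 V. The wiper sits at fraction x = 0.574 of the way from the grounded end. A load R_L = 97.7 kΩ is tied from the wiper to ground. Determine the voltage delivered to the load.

V_out ≈ 13.9 V

The pot divides into 5.453 kΩ above the wiper and 7.347 kΩ below.
Lower segment in parallel with the load: 7.347 ‖ 97.7 = 6.833 kΩ.
Loaded-divider output: V_out = 25.0 × 0.5562 = 13.90 V.
(Unloaded: V_out = x·V_CC = 14.3 V.)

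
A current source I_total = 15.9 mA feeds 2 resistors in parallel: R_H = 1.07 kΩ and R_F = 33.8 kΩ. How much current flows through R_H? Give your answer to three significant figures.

I ≈ 15.4 mA

With just two branches, the current splits inversely with resistance.
I(R_H) = 15.9 × 33.8/(1.07 + 33.8) = 15.9 × 0.9693 = 15.41 mA.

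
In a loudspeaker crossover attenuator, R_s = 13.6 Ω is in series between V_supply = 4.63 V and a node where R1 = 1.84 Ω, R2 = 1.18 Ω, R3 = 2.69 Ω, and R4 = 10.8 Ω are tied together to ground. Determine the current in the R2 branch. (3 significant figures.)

Combine the parallel branches: R_p = (1/1.84 + 1/1.18 + 1/2.69 + 1/10.8)⁻¹ = 0.5390 Ω.
Node voltage V_A = V_supply · R_p/(R_s + R_p) = 4.63 × 0.03812 = 0.1765 V.
I(R2) = V_A / R2 = 0.1765/1.18 = 0.1496 A.
(Equivalently: I_total = 0.3275 A, then current-divider fraction G_k/ΣG = 0.4568.)

I ≈ 0.150 A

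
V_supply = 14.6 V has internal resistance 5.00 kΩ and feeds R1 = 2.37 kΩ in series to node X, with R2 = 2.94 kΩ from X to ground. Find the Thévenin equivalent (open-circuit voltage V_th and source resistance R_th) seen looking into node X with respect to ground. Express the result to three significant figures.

R1' = 5.00 + 2.37 = 7.370 kΩ (source resistance + R1).
Open-circuit (no load on X): V_th = V_supply · R2/(R1' + R2) = 14.6 × 2.94/(7.370 + 2.94) = 4.163 V.
With V_supply suppressed (replaced by a short), R_th = R1' ‖ R2 = (7.370 × 2.94)/(7.370 + 2.94) = 2.102 kΩ.

V_th ≈ 4.16 V, R_th ≈ 2.10 kΩ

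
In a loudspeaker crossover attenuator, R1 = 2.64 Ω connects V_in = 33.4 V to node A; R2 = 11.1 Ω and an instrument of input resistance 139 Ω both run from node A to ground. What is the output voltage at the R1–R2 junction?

V_out ≈ 26.6 V

R2 ‖ R_L = (11.1 × 139)/(11.1 + 139) = 10.28 Ω.
Now apply the divider: V_out = 33.4 × 0.7957 = 26.57 V.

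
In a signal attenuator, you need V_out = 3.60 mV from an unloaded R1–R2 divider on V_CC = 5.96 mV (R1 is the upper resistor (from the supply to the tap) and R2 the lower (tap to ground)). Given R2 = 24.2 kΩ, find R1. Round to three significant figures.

R1 ≈ 15.9 kΩ

Required fraction k = V_out/V_CC = 0.6040.
R1 = R2·(1/k − 1) = 24.2 × 0.6556 = 15.86 kΩ.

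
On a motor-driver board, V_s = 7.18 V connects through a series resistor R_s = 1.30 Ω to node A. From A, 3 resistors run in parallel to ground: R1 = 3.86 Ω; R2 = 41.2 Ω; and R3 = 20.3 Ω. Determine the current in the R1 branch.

Parallel bank: R_p = 1/(1/3.86 + 1/41.2 + 1/20.3) = 3.007 Ω.
V_A by voltage divider: V_A = 7.18 × 3.007/(1.30 + 3.007) = 5.013 V.
Branch current I = V_A/R1 = 5.013/3.86 = 1.299 A.

I ≈ 1.30 A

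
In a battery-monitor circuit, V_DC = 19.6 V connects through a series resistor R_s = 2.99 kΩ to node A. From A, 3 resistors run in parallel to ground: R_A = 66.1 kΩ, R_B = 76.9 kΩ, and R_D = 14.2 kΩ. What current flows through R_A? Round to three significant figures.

I ≈ 0.229 mA

Combine the parallel branches: R_p = (1/66.1 + 1/76.9 + 1/14.2)⁻¹ = 10.15 kΩ.
V_A = 19.6 × 10.15/13.14 = 15.14 V.
I(R_A) = V_A / R_A = 15.14/66.1 = 0.2290 mA.
(Check via current divider: I_total = 1.492 mA; share G_k/ΣG = 0.1535 → same result.)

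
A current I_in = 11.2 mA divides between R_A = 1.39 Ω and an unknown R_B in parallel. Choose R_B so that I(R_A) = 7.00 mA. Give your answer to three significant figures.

The fraction through R_A equals R_B/(R_A+R_B).
7.00/11.2 = R_B/(R_A + R_B) → R_B = R_A · (0.6250)/(1 − 0.6250) = 1.39 × 1.667 = 2.317 Ω.

R_B ≈ 2.32 Ω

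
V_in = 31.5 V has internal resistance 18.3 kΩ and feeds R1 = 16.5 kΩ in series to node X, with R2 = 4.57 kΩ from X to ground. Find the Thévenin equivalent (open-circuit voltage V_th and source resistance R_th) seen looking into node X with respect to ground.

R1' = 18.3 + 16.5 = 34.80 kΩ (source resistance + R1).
V_th is the unloaded tap voltage: V_in · R2/(R1'+R2) = 31.5 × 0.1161 = 3.656 V.
Looking into X with the source shorted: R_th = R1'·R2/(R1'+R2) = 34.80 × 4.57/39.37 = 4.040 kΩ.

V_th ≈ 3.66 V, R_th ≈ 4.04 kΩ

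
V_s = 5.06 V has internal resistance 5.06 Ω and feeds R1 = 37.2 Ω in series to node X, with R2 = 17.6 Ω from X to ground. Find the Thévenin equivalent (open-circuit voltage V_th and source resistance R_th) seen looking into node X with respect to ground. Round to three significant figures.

R1' = 5.06 + 37.2 = 42.26 Ω (source resistance + R1).
Open-circuit (no load on X): V_th = V_s · R2/(R1' + R2) = 5.06 × 17.6/(42.26 + 17.6) = 1.488 V.
Zeroing V_s shorts the top of R1' to ground, so R_th = R1' ‖ R2 = 12.43 Ω.

V_th ≈ 1.49 V, R_th ≈ 12.4 Ω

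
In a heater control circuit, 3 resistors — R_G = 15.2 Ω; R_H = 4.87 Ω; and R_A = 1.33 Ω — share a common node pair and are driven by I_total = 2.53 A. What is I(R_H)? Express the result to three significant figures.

I ≈ 0.508 A

Conductances: ΣG = 1/15.2 + 1/4.87 + 1/1.33 = 1.023 (1/Ω).
By the current-divider rule, I = I_total · G_k/ΣG = 2.53 × 0.2007 = 0.5078 A.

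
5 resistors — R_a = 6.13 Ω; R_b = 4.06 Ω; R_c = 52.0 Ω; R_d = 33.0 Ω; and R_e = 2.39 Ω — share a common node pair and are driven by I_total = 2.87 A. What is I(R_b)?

I ≈ 0.806 A

Total conductance ΣG = 1/6.13 + 1/4.06 + 1/52.0 + 1/33.0 + 1/2.39 = 0.8774 (units of 1/Ω).
Current divider: I(R_b) = I_total · G_k/ΣG = 2.87 × (0.2463/0.8774) = 2.87 × 0.2807 = 0.8057 A.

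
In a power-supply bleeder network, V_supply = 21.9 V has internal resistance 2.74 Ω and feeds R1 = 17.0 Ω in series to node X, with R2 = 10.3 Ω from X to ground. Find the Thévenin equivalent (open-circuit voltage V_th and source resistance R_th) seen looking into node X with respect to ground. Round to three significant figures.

R1' = 2.74 + 17.0 = 19.74 Ω (source resistance + R1).
With X open, the divider is unloaded: V_th = 21.9 × 10.3/30.04 = 7.509 V.
Zeroing V_supply shorts the top of R1' to ground, so R_th = R1' ‖ R2 = 6.768 Ω.

V_th ≈ 7.51 V, R_th ≈ 6.77 Ω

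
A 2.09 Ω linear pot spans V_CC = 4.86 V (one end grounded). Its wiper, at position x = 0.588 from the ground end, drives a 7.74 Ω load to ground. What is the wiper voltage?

V_out ≈ 2.68 V

Split the track: R_lower = x·R_p = 1.229 Ω, R_upper = (1−x)·R_p = 0.8611 Ω.
(x·R_p) ‖ R_L = 1.061 Ω.
Loaded-divider output: V_out = 4.86 × 0.5519 = 2.682 V.
(Unloaded: V_out = x·V_CC = 2.86 V.)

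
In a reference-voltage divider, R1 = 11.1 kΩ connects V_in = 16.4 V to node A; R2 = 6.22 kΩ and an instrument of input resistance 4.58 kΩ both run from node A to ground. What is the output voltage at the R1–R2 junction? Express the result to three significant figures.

First combine the lower leg with the load: R2 ‖ R_L = 2.638 kΩ.
Now apply the divider: V_out = 16.4 × 0.1920 = 3.149 V.

V_out ≈ 3.15 V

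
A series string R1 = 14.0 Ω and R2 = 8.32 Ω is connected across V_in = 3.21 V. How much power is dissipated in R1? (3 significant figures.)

P ≈ 0.290 W

Series current I = V_in/ΣR = 3.21/22.32 = 0.1438 A.
P = I²R = 0.02068 × 14.0 = 0.2896 W.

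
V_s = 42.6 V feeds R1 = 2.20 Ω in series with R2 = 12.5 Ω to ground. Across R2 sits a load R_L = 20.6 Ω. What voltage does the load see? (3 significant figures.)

R2 ‖ R_L = (12.5 × 20.6)/(12.5 + 20.6) = 7.779 Ω.
Then V_out = V_s · R2'/(R1 + R2') = 42.6 × 7.779/9.979 = 33.21 V.
(Unloaded it would be 36.2 V; the load pulls it down.)

V_out ≈ 33.2 V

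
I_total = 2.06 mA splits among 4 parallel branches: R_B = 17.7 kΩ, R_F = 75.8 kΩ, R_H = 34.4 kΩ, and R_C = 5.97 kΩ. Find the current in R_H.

I ≈ 0.225 mA

ΣG = 1/17.7 + 1/75.8 + 1/34.4 + 1/5.97 = 0.2663.
Current divider: I(R_H) = I_total · G_k/ΣG = 2.06 × (0.02907/0.2663) = 2.06 × 0.1092 = 0.2249 mA.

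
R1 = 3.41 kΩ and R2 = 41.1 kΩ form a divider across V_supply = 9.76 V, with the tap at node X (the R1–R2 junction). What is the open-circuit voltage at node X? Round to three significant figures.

V_th ≈ 9.01 V

Open-circuit (no load on X): V_th = V_supply · R2/(R1 + R2) = 9.76 × 41.1/(3.410 + 41.1) = 9.012 V.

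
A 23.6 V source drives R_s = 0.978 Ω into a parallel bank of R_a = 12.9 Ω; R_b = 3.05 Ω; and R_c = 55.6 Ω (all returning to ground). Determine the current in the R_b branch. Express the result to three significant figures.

Parallel bank: R_p = 1/(1/12.9 + 1/3.05 + 1/55.6) = 2.362 Ω.
Node voltage V_A = V_CC · R_p/(R_s + R_p) = 23.6 × 0.7072 = 16.69 V.
I(R_b) = V_A / R_b = 16.69/3.05 = 5.472 A.
(Equivalently: I_total = 7.066 A, then current-divider fraction G_k/ΣG = 0.7744.)

I ≈ 5.47 A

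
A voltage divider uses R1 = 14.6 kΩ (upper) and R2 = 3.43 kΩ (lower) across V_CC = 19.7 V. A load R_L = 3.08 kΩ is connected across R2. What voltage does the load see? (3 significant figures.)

V_out ≈ 1.97 V

The load sits in parallel with R2, giving an effective lower resistance R2' = R2·R_L/(R2+R_L) = 1.623 kΩ.
Voltage divider with the loaded lower leg: V_out = 19.7 × 1.623/(14.6 + 1.623) = 19.7 × 0.1000 = 1.971 V.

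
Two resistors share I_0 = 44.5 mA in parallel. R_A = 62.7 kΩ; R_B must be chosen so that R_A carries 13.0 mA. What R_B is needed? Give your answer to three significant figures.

R_B ≈ 25.9 kΩ

Two-branch current divider: I_A = I_0 · R_B/(R_A + R_B).
13.0/44.5 = R_B/(R_A + R_B) → R_B = R_A · (0.2921)/(1 − 0.2921) = 62.7 × 0.4127 = 25.88 kΩ.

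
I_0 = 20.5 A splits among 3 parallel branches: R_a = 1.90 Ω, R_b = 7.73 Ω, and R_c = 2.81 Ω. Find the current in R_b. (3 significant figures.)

Total conductance ΣG = 1/1.90 + 1/7.73 + 1/2.81 = 1.012 (units of 1/Ω).
R_b takes the fraction G_k/ΣG = 0.1294/1.012 = 0.1279, so I = 20.5 × 0.1279 = 2.622 A.

I ≈ 2.62 A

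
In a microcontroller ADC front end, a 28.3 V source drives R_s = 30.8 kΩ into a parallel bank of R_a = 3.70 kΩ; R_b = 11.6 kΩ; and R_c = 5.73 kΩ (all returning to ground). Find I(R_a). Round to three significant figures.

Combine the parallel branches: R_p = (1/3.70 + 1/11.6 + 1/5.73)⁻¹ = 1.883 kΩ.
V_A by voltage divider: V_A = 28.3 × 1.883/(30.8 + 1.883) = 1.631 V.
I(R_a) = V_A / R_a = 1.631/3.70 = 0.4407 mA.

I ≈ 0.441 mA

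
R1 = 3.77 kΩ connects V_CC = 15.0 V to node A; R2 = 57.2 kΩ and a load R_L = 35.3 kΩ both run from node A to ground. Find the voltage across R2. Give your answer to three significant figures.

V_out ≈ 12.8 V

First combine the lower leg with the load: R2 ‖ R_L = 21.83 kΩ.
Now apply the divider: V_out = 15.0 × 0.8527 = 12.79 V.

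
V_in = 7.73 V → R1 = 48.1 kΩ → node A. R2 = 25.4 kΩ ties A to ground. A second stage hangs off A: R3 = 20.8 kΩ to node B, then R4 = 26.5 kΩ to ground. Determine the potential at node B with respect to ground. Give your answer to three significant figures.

V_B ≈ 1.11 V

The second stage (R3 + R4 = 47.30 kΩ) loads node A in parallel with R2.
R2 ‖ (R3+R4) = 16.53 kΩ.
So V_A = 7.73 × 0.2557 = 1.977 V.
Stage 2 is unloaded, so V_B = V_A · R4/(R3+R4) = 1.977 × 26.5/47.30 = 1.107 V.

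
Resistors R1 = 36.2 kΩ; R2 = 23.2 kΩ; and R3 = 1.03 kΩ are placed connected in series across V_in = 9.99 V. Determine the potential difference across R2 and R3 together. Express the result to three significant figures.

Total series resistance ΣR = 36.2 + 23.2 + 1.03 = 60.43 kΩ.
R_{R2..R3} = 23.2 + 1.03 = 24.23 kΩ.
By the voltage-divider rule, V = 9.99 × 24.23/60.43 = 4.006 V.

V ≈ 4.01 V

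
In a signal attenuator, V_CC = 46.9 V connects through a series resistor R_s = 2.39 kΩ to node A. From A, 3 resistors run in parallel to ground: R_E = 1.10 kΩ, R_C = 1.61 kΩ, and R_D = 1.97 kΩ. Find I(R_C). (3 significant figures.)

Parallel bank: R_p = 1/(1/1.10 + 1/1.61 + 1/1.97) = 0.4907 kΩ.
V_A = 46.9 × 0.4907/2.881 = 7.989 V.
Branch current I = V_A/R_C = 7.989/1.61 = 4.962 mA.

I ≈ 4.96 mA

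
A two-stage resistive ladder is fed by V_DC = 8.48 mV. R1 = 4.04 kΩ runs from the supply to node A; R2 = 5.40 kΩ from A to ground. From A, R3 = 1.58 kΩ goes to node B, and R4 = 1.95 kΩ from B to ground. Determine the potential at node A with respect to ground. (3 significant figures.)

Looking into the second stage from A: R3 + R4 = 3.530 kΩ appears in parallel with R2.
Effective lower resistance at A: R2 ‖ 3.530 = 2.135 kΩ.
First divider: V_A = V_DC · 2.135/(4.04 + 2.135) = 2.932 mV.

V_A ≈ 2.93 mV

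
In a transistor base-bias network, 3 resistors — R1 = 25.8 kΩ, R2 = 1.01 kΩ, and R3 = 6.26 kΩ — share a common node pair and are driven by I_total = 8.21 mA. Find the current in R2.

Total conductance ΣG = 1/25.8 + 1/1.01 + 1/6.26 = 1.189 (units of 1/kΩ).
R2 takes the fraction G_k/ΣG = 0.9901/1.189 = 0.8330, so I = 8.21 × 0.8330 = 6.839 mA.

I ≈ 6.84 mA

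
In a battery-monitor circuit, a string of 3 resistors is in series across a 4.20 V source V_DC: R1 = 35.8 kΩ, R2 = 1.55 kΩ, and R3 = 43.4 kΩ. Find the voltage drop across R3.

ΣR = 35.8 + 1.55 + 43.4 = 80.75 kΩ.
V = V_DC · R/ΣR = 4.20 × 0.5375 = 2.257 V.

V ≈ 2.26 V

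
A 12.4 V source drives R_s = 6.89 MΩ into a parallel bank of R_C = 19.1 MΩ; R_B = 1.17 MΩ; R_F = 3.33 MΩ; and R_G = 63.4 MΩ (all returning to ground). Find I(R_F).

I ≈ 0.395 µA

Equivalent of the parallel group: R_p = 0.8176 MΩ.
Node voltage V_A = V_CC · R_p/(R_s + R_p) = 12.4 × 0.1061 = 1.315 V.
I(R_F) = V_A / R_F = 1.315/3.33 = 0.3950 µA.
(Equivalently: I_total = 1.609 µA, then current-divider fraction G_k/ΣG = 0.2455.)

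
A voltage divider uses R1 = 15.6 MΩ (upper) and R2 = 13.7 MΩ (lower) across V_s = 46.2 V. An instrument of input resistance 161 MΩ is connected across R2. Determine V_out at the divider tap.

The load sits in parallel with R2, giving an effective lower resistance R2' = R2·R_L/(R2+R_L) = 12.63 MΩ.
Voltage divider with the loaded lower leg: V_out = 46.2 × 12.63/(15.6 + 12.63) = 46.2 × 0.4473 = 20.67 V.
(Unloaded it would be 21.6 V; the load pulls it down.)

V_out ≈ 20.7 V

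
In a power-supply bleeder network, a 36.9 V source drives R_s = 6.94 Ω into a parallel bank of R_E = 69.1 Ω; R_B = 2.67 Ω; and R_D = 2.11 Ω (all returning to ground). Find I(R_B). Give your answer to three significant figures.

Parallel bank: R_p = 1/(1/69.1 + 1/2.67 + 1/2.11) = 1.159 Ω.
Node voltage V_A = V_CC · R_p/(R_s + R_p) = 36.9 × 0.1431 = 5.280 V.
Branch current I = V_A/R_B = 5.280/2.67 = 1.977 A.
(Check via current divider: I_total = 4.556 A; share G_k/ΣG = 0.4340 → same result.)

I ≈ 1.98 A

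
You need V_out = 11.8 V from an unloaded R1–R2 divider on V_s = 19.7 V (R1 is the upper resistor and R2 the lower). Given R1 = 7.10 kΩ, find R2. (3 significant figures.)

R2 ≈ 10.6 kΩ

V_out/V_s = R2/(R1+R2) = 0.5990.
R2 = R1 · 0.5990/(1 − 0.5990) = 10.61 kΩ.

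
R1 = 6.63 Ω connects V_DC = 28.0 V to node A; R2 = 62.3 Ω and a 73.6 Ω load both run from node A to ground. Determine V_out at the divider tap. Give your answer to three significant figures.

R2 ‖ R_L = (62.3 × 73.6)/(62.3 + 73.6) = 33.74 Ω.
Voltage divider with the loaded lower leg: V_out = 28.0 × 33.74/(6.63 + 33.74) = 28.0 × 0.8358 = 23.40 V.
(Unloaded it would be 25.3 V; the load pulls it down.)

V_out ≈ 23.4 V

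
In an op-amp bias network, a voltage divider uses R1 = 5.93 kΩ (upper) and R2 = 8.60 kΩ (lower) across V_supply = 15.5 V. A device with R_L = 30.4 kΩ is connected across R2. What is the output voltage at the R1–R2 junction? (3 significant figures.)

V_out ≈ 8.22 V

The load sits in parallel with R2, giving an effective lower resistance R2' = R2·R_L/(R2+R_L) = 6.704 kΩ.
Then V_out = V_supply · R2'/(R1 + R2') = 15.5 × 6.704/12.63 = 8.225 V.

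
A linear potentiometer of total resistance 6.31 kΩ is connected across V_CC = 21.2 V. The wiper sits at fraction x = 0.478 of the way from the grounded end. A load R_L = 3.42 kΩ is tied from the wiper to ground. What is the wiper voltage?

V_out ≈ 6.94 V

Lower segment x·R_p = 3.016 kΩ; upper segment (1−x)·R_p = 3.294 kΩ.
R_L loads the lower segment: effective lower R = 1.603 kΩ.
Loaded-divider output: V_out = 21.2 × 0.3273 = 6.939 V.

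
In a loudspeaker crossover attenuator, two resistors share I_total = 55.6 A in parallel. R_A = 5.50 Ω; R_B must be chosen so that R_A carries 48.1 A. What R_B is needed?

R_B ≈ 35.3 Ω

Two-branch current divider: I_A = I_total · R_B/(R_A + R_B).
With f = 0.8651, R_B = R_A · f/(1−f) = 5.50 × 6.413 = 35.27 Ω.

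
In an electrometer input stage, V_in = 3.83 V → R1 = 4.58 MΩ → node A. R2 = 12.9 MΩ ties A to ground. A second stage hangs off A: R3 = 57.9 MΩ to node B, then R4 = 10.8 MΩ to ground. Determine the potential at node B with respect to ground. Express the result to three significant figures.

Node A sees R2 in parallel with the series input of stage 2, R3 + R4 = 68.70 MΩ.
Effective lower resistance at A: R2 ‖ 68.70 = 10.86 MΩ.
First divider: V_A = V_in · 10.86/(4.58 + 10.86) = 2.694 V.
Stage 2 is unloaded, so V_B = V_A · R4/(R3+R4) = 2.694 × 10.8/68.70 = 0.4235 V.

V_B ≈ 0.424 V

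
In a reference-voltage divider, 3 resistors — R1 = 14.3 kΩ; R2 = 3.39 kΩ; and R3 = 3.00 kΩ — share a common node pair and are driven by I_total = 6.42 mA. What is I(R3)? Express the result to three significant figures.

Total conductance ΣG = 1/14.3 + 1/3.39 + 1/3.00 = 0.6982 (units of 1/kΩ).
R3 takes the fraction G_k/ΣG = 0.3333/0.6982 = 0.4774, so I = 6.42 × 0.4774 = 3.065 mA.

I ≈ 3.06 mA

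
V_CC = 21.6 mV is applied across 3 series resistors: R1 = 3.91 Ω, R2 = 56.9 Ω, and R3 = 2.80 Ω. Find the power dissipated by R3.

ΣR = 63.61 Ω → I = 21.6/63.61 = 0.3396 mA.
P(R3) = I²·R3 = (0.3396)² × 2.80 = 0.3229 µW.

P ≈ 0.323 µW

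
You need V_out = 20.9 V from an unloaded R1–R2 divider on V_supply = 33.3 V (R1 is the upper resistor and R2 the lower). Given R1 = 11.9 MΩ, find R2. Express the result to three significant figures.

R2 ≈ 20.1 MΩ

Required fraction k = V_out/V_supply = 0.6276.
R2 = R1 · 0.6276/(1 − 0.6276) = 20.06 MΩ.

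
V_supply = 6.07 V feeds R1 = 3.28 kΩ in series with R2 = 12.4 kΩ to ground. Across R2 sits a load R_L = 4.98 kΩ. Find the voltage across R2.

First combine the lower leg with the load: R2 ‖ R_L = 3.553 kΩ.
Voltage divider with the loaded lower leg: V_out = 6.07 × 3.553/(3.28 + 3.553) = 6.07 × 0.5200 = 3.156 V.
(Unloaded it would be 4.80 V; the load pulls it down.)

V_out ≈ 3.16 V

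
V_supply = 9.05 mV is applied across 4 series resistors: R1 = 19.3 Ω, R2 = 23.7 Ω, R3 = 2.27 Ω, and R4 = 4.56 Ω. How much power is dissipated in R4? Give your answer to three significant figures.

P ≈ 0.150 µW

ΣR = 49.83 Ω → I = 9.05/49.83 = 0.1816 mA.
V(R4) = I·R = 0.8282 mV; P = V·I = 0.8282 × 0.1816 = 0.1504 µW.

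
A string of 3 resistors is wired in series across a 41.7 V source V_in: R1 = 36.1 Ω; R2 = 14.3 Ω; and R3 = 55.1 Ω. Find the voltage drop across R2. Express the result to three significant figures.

Series total: ΣR = 36.1 + 14.3 + 55.1 = 105.5 Ω.
Voltage divider: V = V_in · (14.30 / 105.5) = 41.7 × 0.1355 = 5.652 V.

V ≈ 5.65 V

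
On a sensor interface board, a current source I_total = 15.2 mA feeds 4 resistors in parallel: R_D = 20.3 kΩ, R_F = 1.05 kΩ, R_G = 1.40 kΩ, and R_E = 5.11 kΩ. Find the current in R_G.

I ≈ 5.68 mA

Total conductance ΣG = 1/20.3 + 1/1.05 + 1/1.40 + 1/5.11 = 1.912 (units of 1/kΩ).
Current divider: I(R_G) = I_total · G_k/ΣG = 15.2 × (0.7143/1.912) = 15.2 × 0.3737 = 5.680 mA.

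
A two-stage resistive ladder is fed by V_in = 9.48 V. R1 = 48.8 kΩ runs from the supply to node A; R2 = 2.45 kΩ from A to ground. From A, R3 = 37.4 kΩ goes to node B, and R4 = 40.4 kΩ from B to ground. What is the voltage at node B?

V_B ≈ 0.228 V

Looking into the second stage from A: R3 + R4 = 77.80 kΩ appears in parallel with R2.
Effective lower resistance at A: R2 ‖ 77.80 = 2.375 kΩ.
V_A = 9.48 × 2.375/(48.8 + 2.375) = 0.4400 V.
Then the unloaded second divider: V_B = V_A × R4/(R3+R4) = 0.4400 × 0.5193 = 0.2285 V.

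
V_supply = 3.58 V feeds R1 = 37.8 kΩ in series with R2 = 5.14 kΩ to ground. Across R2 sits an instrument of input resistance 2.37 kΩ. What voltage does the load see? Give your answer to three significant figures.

V_out ≈ 0.147 V

R2 ‖ R_L = (5.14 × 2.37)/(5.14 + 2.37) = 1.622 kΩ.
Now apply the divider: V_out = 3.58 × 0.04115 = 0.1473 V.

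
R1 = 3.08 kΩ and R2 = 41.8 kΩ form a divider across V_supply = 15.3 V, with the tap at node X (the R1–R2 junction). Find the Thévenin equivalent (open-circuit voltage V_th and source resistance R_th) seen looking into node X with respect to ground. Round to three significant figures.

With X open, the divider is unloaded: V_th = 15.3 × 41.8/44.88 = 14.25 V.
With V_supply suppressed (replaced by a short), R_th = R1 ‖ R2 = (3.080 × 41.8)/(3.080 + 41.8) = 2.869 kΩ.

V_th ≈ 14.2 V, R_th ≈ 2.87 kΩ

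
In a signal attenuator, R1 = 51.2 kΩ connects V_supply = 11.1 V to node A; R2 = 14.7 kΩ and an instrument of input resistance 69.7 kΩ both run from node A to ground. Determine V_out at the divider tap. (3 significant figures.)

R2 ‖ R_L = (14.7 × 69.7)/(14.7 + 69.7) = 12.14 kΩ.
Then V_out = V_supply · R2'/(R1 + R2') = 11.1 × 12.14/63.34 = 2.127 V.

V_out ≈ 2.13 V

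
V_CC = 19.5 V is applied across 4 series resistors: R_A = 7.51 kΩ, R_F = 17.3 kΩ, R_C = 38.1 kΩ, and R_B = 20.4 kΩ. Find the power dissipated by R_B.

Series current I = V_CC/ΣR = 19.5/83.31 = 0.2341 mA.
P(R_B) = I²·R_B = (0.2341)² × 20.4 = 1.118 mW.

P ≈ 1.12 mW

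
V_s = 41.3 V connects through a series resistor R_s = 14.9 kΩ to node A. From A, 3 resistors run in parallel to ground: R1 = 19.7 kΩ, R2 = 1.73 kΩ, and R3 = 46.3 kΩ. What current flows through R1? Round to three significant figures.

Parallel bank: R_p = 1/(1/19.7 + 1/1.73 + 1/46.3) = 1.538 kΩ.
V_A = 41.3 × 1.538/16.44 = 3.863 V.
Branch current I = V_A/R1 = 3.863/19.7 = 0.1961 mA.
(Equivalently: I_total = 2.513 mA, then current-divider fraction G_k/ΣG = 0.07805.)

I ≈ 0.196 mA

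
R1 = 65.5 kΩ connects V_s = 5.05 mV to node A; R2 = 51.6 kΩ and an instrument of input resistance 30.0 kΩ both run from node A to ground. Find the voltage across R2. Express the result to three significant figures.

First combine the lower leg with the load: R2 ‖ R_L = 18.97 kΩ.
Voltage divider with the loaded lower leg: V_out = 5.05 × 18.97/(65.5 + 18.97) = 5.05 × 0.2246 = 1.134 mV.

V_out ≈ 1.13 mV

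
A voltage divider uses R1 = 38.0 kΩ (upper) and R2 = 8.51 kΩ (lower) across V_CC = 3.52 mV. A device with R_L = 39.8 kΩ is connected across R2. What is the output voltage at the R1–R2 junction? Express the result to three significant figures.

V_out ≈ 0.548 mV

R2 ‖ R_L = (8.51 × 39.8)/(8.51 + 39.8) = 7.011 kΩ.
Voltage divider with the loaded lower leg: V_out = 3.52 × 7.011/(38.0 + 7.011) = 3.52 × 0.1558 = 0.5483 mV.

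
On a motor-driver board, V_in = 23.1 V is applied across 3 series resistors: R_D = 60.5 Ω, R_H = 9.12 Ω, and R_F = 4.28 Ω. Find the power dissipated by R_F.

Series current I = V_in/ΣR = 23.1/73.90 = 0.3126 A.
P = I²R = 0.09771 × 4.28 = 0.4182 W.

P ≈ 0.418 W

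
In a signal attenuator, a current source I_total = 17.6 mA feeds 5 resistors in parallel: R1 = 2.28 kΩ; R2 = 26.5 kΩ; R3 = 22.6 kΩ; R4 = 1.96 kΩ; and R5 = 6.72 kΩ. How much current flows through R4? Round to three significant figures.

Total conductance ΣG = 1/2.28 + 1/26.5 + 1/22.6 + 1/1.96 + 1/6.72 = 1.180 (units of 1/kΩ).
Current divider: I(R4) = I_total · G_k/ΣG = 17.6 × (0.5102/1.180) = 17.6 × 0.4325 = 7.612 mA.

I ≈ 7.61 mA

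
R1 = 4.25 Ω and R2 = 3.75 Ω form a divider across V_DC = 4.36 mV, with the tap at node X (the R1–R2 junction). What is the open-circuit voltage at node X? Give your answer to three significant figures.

V_th ≈ 2.04 mV

V_th is the unloaded tap voltage: V_DC · R2/(R1+R2) = 4.36 × 0.4688 = 2.044 mV.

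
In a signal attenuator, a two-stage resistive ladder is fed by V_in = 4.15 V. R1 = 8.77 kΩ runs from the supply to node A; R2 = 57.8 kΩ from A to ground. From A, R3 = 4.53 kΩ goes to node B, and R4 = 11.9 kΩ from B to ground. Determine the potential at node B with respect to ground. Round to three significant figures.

V_B ≈ 1.78 V

The second stage (R3 + R4 = 16.43 kΩ) loads node A in parallel with R2.
R2 ‖ (R3+R4) = 12.79 kΩ.
So V_A = 4.15 × 0.5933 = 2.462 V.
Stage 2 is unloaded, so V_B = V_A · R4/(R3+R4) = 2.462 × 11.9/16.43 = 1.783 V.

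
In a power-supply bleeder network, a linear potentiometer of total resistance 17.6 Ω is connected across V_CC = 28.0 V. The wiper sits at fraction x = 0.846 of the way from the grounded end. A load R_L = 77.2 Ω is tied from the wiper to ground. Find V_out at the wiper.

V_out ≈ 23.0 V

Lower segment x·R_p = 14.89 Ω; upper segment (1−x)·R_p = 2.710 Ω.
R_L loads the lower segment: effective lower R = 12.48 Ω.
Then V_out = V_CC · 12.48/(2.710 + 12.48) = 23.00 V.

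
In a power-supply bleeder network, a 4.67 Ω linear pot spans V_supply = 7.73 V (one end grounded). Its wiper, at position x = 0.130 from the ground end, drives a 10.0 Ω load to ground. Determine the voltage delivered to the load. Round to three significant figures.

V_out ≈ 0.954 V

The pot divides into 4.063 Ω above the wiper and 0.6071 Ω below.
(x·R_p) ‖ R_L = 0.5724 Ω.
Then V_out = V_supply · 0.5724/(4.063 + 0.5724) = 0.9545 V.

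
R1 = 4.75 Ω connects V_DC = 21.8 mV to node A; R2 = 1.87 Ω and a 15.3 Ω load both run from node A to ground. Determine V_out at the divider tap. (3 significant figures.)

V_out ≈ 5.66 mV

The load sits in parallel with R2, giving an effective lower resistance R2' = R2·R_L/(R2+R_L) = 1.666 Ω.
Then V_out = V_DC · R2'/(R1 + R2') = 21.8 × 1.666/6.416 = 5.662 mV.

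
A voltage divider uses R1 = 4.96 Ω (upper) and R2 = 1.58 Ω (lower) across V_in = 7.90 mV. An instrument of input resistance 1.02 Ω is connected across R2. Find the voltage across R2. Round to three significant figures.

First combine the lower leg with the load: R2 ‖ R_L = 0.6198 Ω.
Voltage divider with the loaded lower leg: V_out = 7.90 × 0.6198/(4.96 + 0.6198) = 7.90 × 0.1111 = 0.8776 mV.
(Unloaded it would be 1.91 mV; the load pulls it down.)

V_out ≈ 0.878 mV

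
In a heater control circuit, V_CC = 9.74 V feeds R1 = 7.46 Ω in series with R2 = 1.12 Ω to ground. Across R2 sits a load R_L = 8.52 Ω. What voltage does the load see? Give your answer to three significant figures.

First combine the lower leg with the load: R2 ‖ R_L = 0.9899 Ω.
Then V_out = V_CC · R2'/(R1 + R2') = 9.74 × 0.9899/8.450 = 1.141 V.
(Unloaded it would be 1.27 V; the load pulls it down.)

V_out ≈ 1.14 V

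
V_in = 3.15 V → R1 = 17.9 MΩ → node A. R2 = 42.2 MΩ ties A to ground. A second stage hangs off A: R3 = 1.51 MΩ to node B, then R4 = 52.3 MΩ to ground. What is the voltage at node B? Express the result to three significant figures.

V_B ≈ 1.74 V

The second stage (R3 + R4 = 53.81 MΩ) loads node A in parallel with R2.
R2 ‖ (R3+R4) = 23.65 MΩ.
First divider: V_A = V_in · 23.65/(17.9 + 23.65) = 1.793 V.
Stage 2 is unloaded, so V_B = V_A · R4/(R3+R4) = 1.793 × 52.3/53.81 = 1.743 V.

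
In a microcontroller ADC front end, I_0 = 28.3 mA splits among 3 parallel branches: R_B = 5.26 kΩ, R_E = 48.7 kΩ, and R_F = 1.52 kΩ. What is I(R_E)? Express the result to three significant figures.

I ≈ 0.669 mA

Conductances: ΣG = 1/5.26 + 1/48.7 + 1/1.52 = 0.8685 (1/kΩ).
Current divider: I(R_E) = I_0 · G_k/ΣG = 28.3 × (0.02053/0.8685) = 28.3 × 0.02364 = 0.6691 mA.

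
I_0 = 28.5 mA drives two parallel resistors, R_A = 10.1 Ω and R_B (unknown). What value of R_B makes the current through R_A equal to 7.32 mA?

The fraction through R_A equals R_B/(R_A+R_B).
7.32/28.5 = R_B/(R_A + R_B) → R_B = R_A · (0.2568)/(1 − 0.2568) = 10.1 × 0.3456 = 3.491 Ω.

R_B ≈ 3.49 Ω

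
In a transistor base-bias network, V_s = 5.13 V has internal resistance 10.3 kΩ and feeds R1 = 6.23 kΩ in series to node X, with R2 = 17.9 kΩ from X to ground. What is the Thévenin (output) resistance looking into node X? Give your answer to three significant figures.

R1' = 10.3 + 6.23 = 16.53 kΩ (source resistance + R1).
With V_s suppressed (replaced by a short), R_th = R1' ‖ R2 = (16.53 × 17.9)/(16.53 + 17.9) = 8.594 kΩ.

R_th ≈ 8.59 kΩ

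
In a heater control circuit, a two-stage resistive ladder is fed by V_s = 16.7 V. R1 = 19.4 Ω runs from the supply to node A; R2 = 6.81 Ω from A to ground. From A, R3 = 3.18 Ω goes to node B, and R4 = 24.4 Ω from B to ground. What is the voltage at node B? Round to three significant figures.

V_B ≈ 3.25 V

Looking into the second stage from A: R3 + R4 = 27.58 Ω appears in parallel with R2.
R2 ‖ (R3+R4) = 5.461 Ω.
So V_A = 16.7 × 0.2197 = 3.669 V.
Stage 2 is unloaded, so V_B = V_A · R4/(R3+R4) = 3.669 × 24.4/27.58 = 3.246 V.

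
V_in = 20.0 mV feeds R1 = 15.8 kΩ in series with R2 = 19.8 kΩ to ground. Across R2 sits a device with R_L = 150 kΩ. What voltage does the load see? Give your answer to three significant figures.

V_out ≈ 10.5 mV

The load sits in parallel with R2, giving an effective lower resistance R2' = R2·R_L/(R2+R_L) = 17.49 kΩ.
Now apply the divider: V_out = 20.0 × 0.5254 = 10.51 mV.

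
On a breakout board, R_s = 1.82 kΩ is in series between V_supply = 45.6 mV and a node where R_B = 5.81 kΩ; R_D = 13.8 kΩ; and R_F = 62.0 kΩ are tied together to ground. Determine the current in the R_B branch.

I ≈ 5.32 µA

Combine the parallel branches: R_p = (1/5.81 + 1/13.8 + 1/62.0)⁻¹ = 3.836 kΩ.
V_A by voltage divider: V_A = 45.6 × 3.836/(1.82 + 3.836) = 30.93 mV.
I(R_B) = V_A / R_B = 30.93/5.81 = 5.323 µA.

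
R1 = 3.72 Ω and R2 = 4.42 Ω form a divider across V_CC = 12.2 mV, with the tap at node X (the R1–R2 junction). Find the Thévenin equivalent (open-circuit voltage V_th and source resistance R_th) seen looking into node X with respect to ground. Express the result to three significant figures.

Open-circuit (no load on X): V_th = V_CC · R2/(R1 + R2) = 12.2 × 4.42/(3.720 + 4.42) = 6.625 mV.
Zeroing V_CC shorts the top of R1 to ground, so R_th = R1 ‖ R2 = 2.020 Ω.

V_th ≈ 6.62 mV, R_th ≈ 2.02 Ω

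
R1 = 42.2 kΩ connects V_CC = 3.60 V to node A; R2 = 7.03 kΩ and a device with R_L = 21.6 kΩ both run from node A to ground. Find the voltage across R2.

V_out ≈ 0.402 V

R2 ‖ R_L = (7.03 × 21.6)/(7.03 + 21.6) = 5.304 kΩ.
Voltage divider with the loaded lower leg: V_out = 3.60 × 5.304/(42.2 + 5.304) = 3.60 × 0.1117 = 0.4019 V.
(Unloaded it would be 0.514 V; the load pulls it down.)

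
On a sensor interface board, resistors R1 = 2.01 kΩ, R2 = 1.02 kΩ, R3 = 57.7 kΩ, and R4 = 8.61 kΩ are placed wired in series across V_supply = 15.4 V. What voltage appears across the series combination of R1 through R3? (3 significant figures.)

Total series resistance ΣR = 2.01 + 1.02 + 57.7 + 8.61 = 69.34 kΩ.
R_{R1..R3} = 2.01 + 1.02 + 57.7 = 60.73 kΩ.
V = V_supply · R/ΣR = 15.4 × 0.8758 = 13.49 V.

V ≈ 13.5 V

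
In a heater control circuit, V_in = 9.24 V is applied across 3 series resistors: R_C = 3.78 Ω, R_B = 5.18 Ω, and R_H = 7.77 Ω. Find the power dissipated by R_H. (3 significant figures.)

Series current I = V_in/ΣR = 9.24/16.73 = 0.5523 A.
P(R_H) = I²·R_H = (0.5523)² × 7.77 = 2.370 W.

P ≈ 2.37 W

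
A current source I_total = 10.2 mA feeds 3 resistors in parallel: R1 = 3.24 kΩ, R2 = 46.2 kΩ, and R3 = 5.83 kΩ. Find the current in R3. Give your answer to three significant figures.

I ≈ 3.49 mA

Total conductance ΣG = 1/3.24 + 1/46.2 + 1/5.83 = 0.5018 (units of 1/kΩ).
By the current-divider rule, I = I_total · G_k/ΣG = 10.2 × 0.3418 = 3.486 mA.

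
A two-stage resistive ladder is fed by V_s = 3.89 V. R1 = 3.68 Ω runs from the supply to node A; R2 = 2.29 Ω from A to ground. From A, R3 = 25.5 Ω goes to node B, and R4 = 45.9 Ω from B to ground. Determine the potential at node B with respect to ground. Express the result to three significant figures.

Node A sees R2 in parallel with the series input of stage 2, R3 + R4 = 71.40 Ω.
R2 ‖ (R3+R4) = 2.219 Ω.
So V_A = 3.89 × 0.3761 = 1.463 V.
Then the unloaded second divider: V_B = V_A × R4/(R3+R4) = 1.463 × 0.6429 = 0.9406 V.

V_B ≈ 0.941 V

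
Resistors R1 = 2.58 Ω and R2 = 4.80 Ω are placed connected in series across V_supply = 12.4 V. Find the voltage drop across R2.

V ≈ 8.07 V

ΣR = 2.58 + 4.80 = 7.380 Ω.
By the voltage-divider rule, V = 12.4 × 4.800/7.380 = 8.065 V.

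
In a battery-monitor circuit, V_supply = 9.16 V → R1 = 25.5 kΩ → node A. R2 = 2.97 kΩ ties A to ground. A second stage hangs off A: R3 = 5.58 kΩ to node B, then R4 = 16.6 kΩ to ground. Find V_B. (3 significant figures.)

Node A sees R2 in parallel with the series input of stage 2, R3 + R4 = 22.18 kΩ.
Effective lower resistance at A: R2 ‖ 22.18 = 2.619 kΩ.
First divider: V_A = V_supply · 2.619/(25.5 + 2.619) = 0.8532 V.
Stage 2 is unloaded, so V_B = V_A · R4/(R3+R4) = 0.8532 × 16.6/22.18 = 0.6386 V.

V_B ≈ 0.639 V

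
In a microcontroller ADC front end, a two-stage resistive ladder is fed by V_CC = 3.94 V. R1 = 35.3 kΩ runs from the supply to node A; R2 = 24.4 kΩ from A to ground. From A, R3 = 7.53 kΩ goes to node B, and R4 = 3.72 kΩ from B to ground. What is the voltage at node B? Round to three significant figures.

V_B ≈ 0.233 V

Looking into the second stage from A: R3 + R4 = 11.25 kΩ appears in parallel with R2.
Effective lower resistance at A: R2 ‖ 11.25 = 7.700 kΩ.
So V_A = 3.94 × 0.1791 = 0.7055 V.
V_B = V_A × 0.3307 = 0.2333 V.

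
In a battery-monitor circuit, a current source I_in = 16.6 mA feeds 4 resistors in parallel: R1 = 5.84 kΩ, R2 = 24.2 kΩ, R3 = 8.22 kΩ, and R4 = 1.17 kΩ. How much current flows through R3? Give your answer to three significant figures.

Total conductance ΣG = 1/5.84 + 1/24.2 + 1/8.22 + 1/1.17 = 1.189 (units of 1/kΩ).
Current divider: I(R3) = I_in · G_k/ΣG = 16.6 × (0.1217/1.189) = 16.6 × 0.1023 = 1.699 mA.

I ≈ 1.70 mA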